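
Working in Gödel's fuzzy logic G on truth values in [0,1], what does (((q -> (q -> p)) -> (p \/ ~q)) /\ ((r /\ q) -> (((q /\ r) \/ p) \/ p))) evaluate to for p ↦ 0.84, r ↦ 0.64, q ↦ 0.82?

0.84

(q -> p): 0.82 ≤ 0.84, so result = 1
(q -> (q -> p)): 0.82 ≤ 1, so result = 1
~q: Gödel ¬ of 0.82 = 0 (operand ≠ 0)
(p \/ ~q) = max(0.84, 0) = 0.84
((q -> (q -> p)) -> (p \/ ~q)): 1 > 0.84, so result = 0.84
(r /\ q) = min(0.64, 0.82) = 0.64
(q /\ r) = min(0.82, 0.64) = 0.64
((q /\ r) \/ p) = max(0.64, 0.84) = 0.84
(((q /\ r) \/ p) \/ p) = max(0.84, 0.84) = 0.84
((r /\ q) -> (((q /\ r) \/ p) \/ p)): 0.64 ≤ 0.84, so result = 1
(((q -> (q -> p)) -> (p \/ ~q)) /\ ((r /\ q) -> (((q /\ r) \/ p) \/ p))) = min(0.84, 1) = 0.84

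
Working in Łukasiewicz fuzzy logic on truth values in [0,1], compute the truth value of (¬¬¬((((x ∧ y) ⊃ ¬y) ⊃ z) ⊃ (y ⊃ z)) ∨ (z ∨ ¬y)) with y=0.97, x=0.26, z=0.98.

0.98

(x ∧ y) = min(0.26, 0.97) = 0.26
¬y: Łukasiewicz ¬ gives 1 − 0.97 = 0.03
((x ∧ y) ⊃ ¬y): min(1, 1 − 0.26 + 0.03) = 0.77
(((x ∧ y) ⊃ ¬y) ⊃ z): min(1, 1 − 0.77 + 0.98) = 1
(y ⊃ z): min(1, 1 − 0.97 + 0.98) = 1
((((x ∧ y) ⊃ ¬y) ⊃ z) ⊃ (y ⊃ z)): min(1, 1 − 1 + 1) = 1
¬((((x ∧ y) ⊃ ¬y) ⊃ z) ⊃ (y ⊃ z)): Łukasiewicz ¬ gives 1 − 1 = 0
¬¬((((x ∧ y) ⊃ ¬y) ⊃ z) ⊃ (y ⊃ z)): Łukasiewicz ¬ gives 1 − 0 = 1
¬¬¬((((x ∧ y) ⊃ ¬y) ⊃ z) ⊃ (y ⊃ z)): Łukasiewicz ¬ gives 1 − 1 = 0
¬y: Łukasiewicz ¬ gives 1 − 0.97 = 0.03
(z ∨ ¬y) = max(0.98, 0.03) = 0.98
(¬¬¬((((x ∧ y) ⊃ ¬y) ⊃ z) ⊃ (y ⊃ z)) ∨ (z ∨ ¬y)) = max(0, 0.98) = 0.98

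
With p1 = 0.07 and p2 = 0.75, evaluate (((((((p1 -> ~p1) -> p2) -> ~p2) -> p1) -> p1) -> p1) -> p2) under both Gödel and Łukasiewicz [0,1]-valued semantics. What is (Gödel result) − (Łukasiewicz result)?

-0.25

Gödel evaluation:
  ~p1: Gödel ¬ of 0.07 = 0 (operand ≠ 0)
  (p1 -> ~p1): 0.07 > 0, so result = 0
  ((p1 -> ~p1) -> p2): 0 ≤ 0.75, so result = 1
  ~p2: Gödel ¬ of 0.75 = 0 (operand ≠ 0)
  (((p1 -> ~p1) -> p2) -> ~p2): 1 > 0, so result = 0
  ((((p1 -> ~p1) -> p2) -> ~p2) -> p1): 0 ≤ 0.07, so result = 1
  (((((p1 -> ~p1) -> p2) -> ~p2) -> p1) -> p1): 1 > 0.07, so result = 0.07
  ((((((p1 -> ~p1) -> p2) -> ~p2) -> p1) -> p1) -> p1): 0.07 ≤ 0.07, so result = 1
  (((((((p1 -> ~p1) -> p2) -> ~p2) -> p1) -> p1) -> p1) -> p2): 1 > 0.75, so result = 0.75
  Gödel value = 0.75
Łukasiewicz evaluation:
  ~p1: Łukasiewicz ¬ gives 1 − 0.07 = 0.93
  (p1 -> ~p1): min(1, 1 − 0.07 + 0.93) = 1
  ((p1 -> ~p1) -> p2): min(1, 1 − 1 + 0.75) = 0.75
  ~p2: Łukasiewicz ¬ gives 1 − 0.75 = 0.25
  (((p1 -> ~p1) -> p2) -> ~p2): min(1, 1 − 0.75 + 0.25) = 0.5
  ((((p1 -> ~p1) -> p2) -> ~p2) -> p1): min(1, 1 − 0.5 + 0.07) = 0.57
  (((((p1 -> ~p1) -> p2) -> ~p2) -> p1) -> p1): min(1, 1 − 0.57 + 0.07) = 0.5
  ((((((p1 -> ~p1) -> p2) -> ~p2) -> p1) -> p1) -> p1): min(1, 1 − 0.5 + 0.07) = 0.57
  (((((((p1 -> ~p1) -> p2) -> ~p2) -> p1) -> p1) -> p1) -> p2): min(1, 1 − 0.57 + 0.75) = 1
  Łukasiewicz value = 1
Difference: 0.75 − 1 = -0.25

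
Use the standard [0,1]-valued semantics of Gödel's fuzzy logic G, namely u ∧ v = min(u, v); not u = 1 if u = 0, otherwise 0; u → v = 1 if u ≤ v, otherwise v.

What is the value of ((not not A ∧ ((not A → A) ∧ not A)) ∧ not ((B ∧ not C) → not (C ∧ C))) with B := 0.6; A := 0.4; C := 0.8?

not A: Gödel ¬ of 0.4 = 0 (operand ≠ 0)
not not A: Gödel ¬ of 0 = 1 (operand is 0)
not A: Gödel ¬ of 0.4 = 0 (operand ≠ 0)
(not A → A): 0 ≤ 0.4, so result = 1
not A: Gödel ¬ of 0.4 = 0 (operand ≠ 0)
((not A → A) ∧ not A) = min(1, 0) = 0
(not not A ∧ ((not A → A) ∧ not A)) = min(1, 0) = 0
not C: Gödel ¬ of 0.8 = 0 (operand ≠ 0)
(B ∧ not C) = min(0.6, 0) = 0
(C ∧ C) = min(0.8, 0.8) = 0.8
not (C ∧ C): Gödel ¬ of 0.8 = 0 (operand ≠ 0)
((B ∧ not C) → not (C ∧ C)): 0 ≤ 0, so result = 1
not ((B ∧ not C) → not (C ∧ C)): Gödel ¬ of 1 = 0 (operand ≠ 0)
((not not A ∧ ((not A → A) ∧ not A)) ∧ not ((B ∧ not C) → not (C ∧ C))) = min(0, 0) = 0

0.00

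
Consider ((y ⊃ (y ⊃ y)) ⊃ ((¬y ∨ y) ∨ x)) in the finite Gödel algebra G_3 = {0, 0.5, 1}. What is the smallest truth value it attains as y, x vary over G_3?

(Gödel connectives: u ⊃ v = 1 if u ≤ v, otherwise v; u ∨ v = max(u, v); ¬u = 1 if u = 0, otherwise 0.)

The minimum is attained at y = 0.5, x = 0:
  (y ⊃ y): 0.5 ≤ 0.5, so result = 1
  (y ⊃ (y ⊃ y)): 0.5 ≤ 1, so result = 1
  ¬y: Gödel ¬ of 0.5 = 0 (operand ≠ 0)
  (¬y ∨ y) = max(0, 0.5) = 0.5
  ((¬y ∨ y) ∨ x) = max(0.5, 0) = 0.5
  ((y ⊃ (y ⊃ y)) ⊃ ((¬y ∨ y) ∨ x)): 1 > 0.5, so result = 0.5
Checking all 9 assignments confirms none give a value below 0.50.

0.50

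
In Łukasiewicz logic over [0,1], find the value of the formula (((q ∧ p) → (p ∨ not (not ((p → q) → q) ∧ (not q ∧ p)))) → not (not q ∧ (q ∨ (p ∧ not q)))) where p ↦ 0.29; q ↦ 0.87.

(q ∧ p) = min(0.87, 0.29) = 0.29
(p → q): min(1, 1 − 0.29 + 0.87) = 1
((p → q) → q): min(1, 1 − 1 + 0.87) = 0.87
not ((p → q) → q): Łukasiewicz ¬ gives 1 − 0.87 = 0.13
not q: Łukasiewicz ¬ gives 1 − 0.87 = 0.13
(not q ∧ p) = min(0.13, 0.29) = 0.13
(not ((p → q) → q) ∧ (not q ∧ p)) = min(0.13, 0.13) = 0.13
not (not ((p → q) → q) ∧ (not q ∧ p)): Łukasiewicz ¬ gives 1 − 0.13 = 0.87
(p ∨ not (not ((p → q) → q) ∧ (not q ∧ p))) = max(0.29, 0.87) = 0.87
((q ∧ p) → (p ∨ not (not ((p → q) → q) ∧ (not q ∧ p)))): min(1, 1 − 0.29 + 0.87) = 1
not q: Łukasiewicz ¬ gives 1 − 0.87 = 0.13
not q: Łukasiewicz ¬ gives 1 − 0.87 = 0.13
(p ∧ not q) = min(0.29, 0.13) = 0.13
(q ∨ (p ∧ not q)) = max(0.87, 0.13) = 0.87
(not q ∧ (q ∨ (p ∧ not q))) = min(0.13, 0.87) = 0.13
not (not q ∧ (q ∨ (p ∧ not q))): Łukasiewicz ¬ gives 1 − 0.13 = 0.87
(((q ∧ p) → (p ∨ not (not ((p → q) → q) ∧ (not q ∧ p)))) → not (not q ∧ (q ∨ (p ∧ not q)))): min(1, 1 − 1 + 0.87) = 0.87

0.87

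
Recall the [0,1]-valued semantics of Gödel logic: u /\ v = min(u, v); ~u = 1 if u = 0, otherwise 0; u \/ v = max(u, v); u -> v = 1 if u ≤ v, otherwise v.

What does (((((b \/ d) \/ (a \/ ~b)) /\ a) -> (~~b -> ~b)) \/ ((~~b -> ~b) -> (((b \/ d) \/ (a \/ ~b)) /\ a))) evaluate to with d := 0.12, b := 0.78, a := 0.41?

1.00

(b \/ d) = max(0.78, 0.12) = 0.78
~b: Gödel ¬ of 0.78 = 0 (operand ≠ 0)
(a \/ ~b) = max(0.41, 0) = 0.41
((b \/ d) \/ (a \/ ~b)) = max(0.78, 0.41) = 0.78
(((b \/ d) \/ (a \/ ~b)) /\ a) = min(0.78, 0.41) = 0.41
~b: Gödel ¬ of 0.78 = 0 (operand ≠ 0)
~~b: Gödel ¬ of 0 = 1 (operand is 0)
~b: Gödel ¬ of 0.78 = 0 (operand ≠ 0)
(~~b -> ~b): 1 > 0, so result = 0
((((b \/ d) \/ (a \/ ~b)) /\ a) -> (~~b -> ~b)): 0.41 > 0, so result = 0
~b: Gödel ¬ of 0.78 = 0 (operand ≠ 0)
~~b: Gödel ¬ of 0 = 1 (operand is 0)
~b: Gödel ¬ of 0.78 = 0 (operand ≠ 0)
(~~b -> ~b): 1 > 0, so result = 0
(b \/ d) = max(0.78, 0.12) = 0.78
~b: Gödel ¬ of 0.78 = 0 (operand ≠ 0)
(a \/ ~b) = max(0.41, 0) = 0.41
((b \/ d) \/ (a \/ ~b)) = max(0.78, 0.41) = 0.78
(((b \/ d) \/ (a \/ ~b)) /\ a) = min(0.78, 0.41) = 0.41
((~~b -> ~b) -> (((b \/ d) \/ (a \/ ~b)) /\ a)): 0 ≤ 0.41, so result = 1
(((((b \/ d) \/ (a \/ ~b)) /\ a) -> (~~b -> ~b)) \/ ((~~b -> ~b) -> (((b \/ d) \/ (a \/ ~b)) /\ a))) = max(0, 1) = 1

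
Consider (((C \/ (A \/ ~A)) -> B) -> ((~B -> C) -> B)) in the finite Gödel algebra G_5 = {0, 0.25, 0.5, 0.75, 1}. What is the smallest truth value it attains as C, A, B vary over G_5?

The minimum is attained at C = 0, A = 0.25, B = 0.25:
  ~A: Gödel ¬ of 0.25 = 0 (operand ≠ 0)
  (A \/ ~A) = max(0.25, 0) = 0.25
  (C \/ (A \/ ~A)) = max(0, 0.25) = 0.25
  ((C \/ (A \/ ~A)) -> B): 0.25 ≤ 0.25, so result = 1
  ~B: Gödel ¬ of 0.25 = 0 (operand ≠ 0)
  (~B -> C): 0 ≤ 0, so result = 1
  ((~B -> C) -> B): 1 > 0.25, so result = 0.25
  (((C \/ (A \/ ~A)) -> B) -> ((~B -> C) -> B)): 1 > 0.25, so result = 0.25
Checking all 125 assignments confirms none give a value below 0.25.

0.25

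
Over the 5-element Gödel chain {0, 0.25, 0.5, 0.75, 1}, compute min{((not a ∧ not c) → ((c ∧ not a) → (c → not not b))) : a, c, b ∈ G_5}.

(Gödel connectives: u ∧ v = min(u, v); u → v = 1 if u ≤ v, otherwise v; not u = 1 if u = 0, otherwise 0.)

Every assignment gives 1. For instance at a = 0, c = 0, b = 0:
  not a: Gödel ¬ of 0 = 1 (operand is 0)
  not c: Gödel ¬ of 0 = 1 (operand is 0)
  (not a ∧ not c) = min(1, 1) = 1
  not a: Gödel ¬ of 0 = 1 (operand is 0)
  (c ∧ not a) = min(0, 1) = 0
  not b: Gödel ¬ of 0 = 1 (operand is 0)
  not not b: Gödel ¬ of 1 = 0 (operand ≠ 0)
  (c → not not b): 0 ≤ 0, so result = 1
  ((c ∧ not a) → (c → not not b)): 0 ≤ 1, so result = 1
  ((not a ∧ not c) → ((c ∧ not a) → (c → not not b))): 1 ≤ 1, so result = 1
All 125 assignments give value 1 — the formula is a G_5-tautology.

1.00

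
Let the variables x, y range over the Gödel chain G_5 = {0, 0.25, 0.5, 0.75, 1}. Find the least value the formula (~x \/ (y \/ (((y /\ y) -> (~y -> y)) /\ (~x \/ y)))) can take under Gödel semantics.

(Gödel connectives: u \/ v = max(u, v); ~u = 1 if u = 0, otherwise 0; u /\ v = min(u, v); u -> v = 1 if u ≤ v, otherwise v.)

0.00

The minimum is attained at x = 0.25, y = 0:
  ~x: Gödel ¬ of 0.25 = 0 (operand ≠ 0)
  (y /\ y) = min(0, 0) = 0
  ~y: Gödel ¬ of 0 = 1 (operand is 0)
  (~y -> y): 1 > 0, so result = 0
  ((y /\ y) -> (~y -> y)): 0 ≤ 0, so result = 1
  ~x: Gödel ¬ of 0.25 = 0 (operand ≠ 0)
  (~x \/ y) = max(0, 0) = 0
  (((y /\ y) -> (~y -> y)) /\ (~x \/ y)) = min(1, 0) = 0
  (y \/ (((y /\ y) -> (~y -> y)) /\ (~x \/ y))) = max(0, 0) = 0
  (~x \/ (y \/ (((y /\ y) -> (~y -> y)) /\ (~x \/ y)))) = max(0, 0) = 0
Checking all 25 assignments confirms none give a value below 0.00.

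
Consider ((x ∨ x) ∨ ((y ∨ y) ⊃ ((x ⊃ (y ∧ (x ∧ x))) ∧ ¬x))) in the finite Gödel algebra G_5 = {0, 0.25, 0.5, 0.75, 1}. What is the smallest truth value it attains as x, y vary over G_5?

The minimum is attained at x = 0.25, y = 0.25:
  (x ∨ x) = max(0.25, 0.25) = 0.25
  (y ∨ y) = max(0.25, 0.25) = 0.25
  (x ∧ x) = min(0.25, 0.25) = 0.25
  (y ∧ (x ∧ x)) = min(0.25, 0.25) = 0.25
  (x ⊃ (y ∧ (x ∧ x))): 0.25 ≤ 0.25, so result = 1
  ¬x: Gödel ¬ of 0.25 = 0 (operand ≠ 0)
  ((x ⊃ (y ∧ (x ∧ x))) ∧ ¬x) = min(1, 0) = 0
  ((y ∨ y) ⊃ ((x ⊃ (y ∧ (x ∧ x))) ∧ ¬x)): 0.25 > 0, so result = 0
  ((x ∨ x) ∨ ((y ∨ y) ⊃ ((x ⊃ (y ∧ (x ∧ x))) ∧ ¬x))) = max(0.25, 0) = 0.25
Checking all 25 assignments confirms none give a value below 0.25.

0.25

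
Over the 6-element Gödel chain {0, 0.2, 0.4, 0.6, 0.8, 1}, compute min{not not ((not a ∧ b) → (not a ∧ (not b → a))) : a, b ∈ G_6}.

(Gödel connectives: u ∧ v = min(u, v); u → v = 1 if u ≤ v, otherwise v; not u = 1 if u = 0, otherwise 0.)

1.00

Every assignment gives 1. For instance at a = 0, b = 0:
  not a: Gödel ¬ of 0 = 1 (operand is 0)
  (not a ∧ b) = min(1, 0) = 0
  not a: Gödel ¬ of 0 = 1 (operand is 0)
  not b: Gödel ¬ of 0 = 1 (operand is 0)
  (not b → a): 1 > 0, so result = 0
  (not a ∧ (not b → a)) = min(1, 0) = 0
  ((not a ∧ b) → (not a ∧ (not b → a))): 0 ≤ 0, so result = 1
  not ((not a ∧ b) → (not a ∧ (not b → a))): Gödel ¬ of 1 = 0 (operand ≠ 0)
  not not ((not a ∧ b) → (not a ∧ (not b → a))): Gödel ¬ of 0 = 1 (operand is 0)
All 36 assignments give value 1 — the formula is a G_6-tautology.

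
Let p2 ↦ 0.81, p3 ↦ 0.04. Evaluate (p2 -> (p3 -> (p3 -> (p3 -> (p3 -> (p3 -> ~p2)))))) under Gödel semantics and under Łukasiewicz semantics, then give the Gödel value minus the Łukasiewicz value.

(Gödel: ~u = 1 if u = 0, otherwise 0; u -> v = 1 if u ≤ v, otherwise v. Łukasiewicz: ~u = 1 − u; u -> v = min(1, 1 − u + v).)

Gödel evaluation:
  ~p2: Gödel ¬ of 0.81 = 0 (operand ≠ 0)
  (p3 -> ~p2): 0.04 > 0, so result = 0
  (p3 -> (p3 -> ~p2)): 0.04 > 0, so result = 0
  (p3 -> (p3 -> (p3 -> ~p2))): 0.04 > 0, so result = 0
  (p3 -> (p3 -> (p3 -> (p3 -> ~p2)))): 0.04 > 0, so result = 0
  (p3 -> (p3 -> (p3 -> (p3 -> (p3 -> ~p2))))): 0.04 > 0, so result = 0
  (p2 -> (p3 -> (p3 -> (p3 -> (p3 -> (p3 -> ~p2)))))): 0.81 > 0, so result = 0
  Gödel value = 0
Łukasiewicz evaluation:
  ~p2: Łukasiewicz ¬ gives 1 − 0.81 = 0.19
  (p3 -> ~p2): min(1, 1 − 0.04 + 0.19) = 1
  (p3 -> (p3 -> ~p2)): min(1, 1 − 0.04 + 1) = 1
  (p3 -> (p3 -> (p3 -> ~p2))): min(1, 1 − 0.04 + 1) = 1
  (p3 -> (p3 -> (p3 -> (p3 -> ~p2)))): min(1, 1 − 0.04 + 1) = 1
  (p3 -> (p3 -> (p3 -> (p3 -> (p3 -> ~p2))))): min(1, 1 − 0.04 + 1) = 1
  (p2 -> (p3 -> (p3 -> (p3 -> (p3 -> (p3 -> ~p2)))))): min(1, 1 − 0.81 + 1) = 1
  Łukasiewicz value = 1
Difference: 0 − 1 = -1.00

-1.00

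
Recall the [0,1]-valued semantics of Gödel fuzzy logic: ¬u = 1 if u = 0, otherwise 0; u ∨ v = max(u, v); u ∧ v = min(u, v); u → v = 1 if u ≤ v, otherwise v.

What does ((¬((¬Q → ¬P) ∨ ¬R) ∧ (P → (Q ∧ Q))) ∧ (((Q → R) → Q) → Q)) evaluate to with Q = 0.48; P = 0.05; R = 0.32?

0.00

¬Q: Gödel ¬ of 0.48 = 0 (operand ≠ 0)
¬P: Gödel ¬ of 0.05 = 0 (operand ≠ 0)
(¬Q → ¬P): 0 ≤ 0, so result = 1
¬R: Gödel ¬ of 0.32 = 0 (operand ≠ 0)
((¬Q → ¬P) ∨ ¬R) = max(1, 0) = 1
¬((¬Q → ¬P) ∨ ¬R): Gödel ¬ of 1 = 0 (operand ≠ 0)
(Q ∧ Q) = min(0.48, 0.48) = 0.48
(P → (Q ∧ Q)): 0.05 ≤ 0.48, so result = 1
(¬((¬Q → ¬P) ∨ ¬R) ∧ (P → (Q ∧ Q))) = min(0, 1) = 0
(Q → R): 0.48 > 0.32, so result = 0.32
((Q → R) → Q): 0.32 ≤ 0.48, so result = 1
(((Q → R) → Q) → Q): 1 > 0.48, so result = 0.48
((¬((¬Q → ¬P) ∨ ¬R) ∧ (P → (Q ∧ Q))) ∧ (((Q → R) → Q) → Q)) = min(0, 0.48) = 0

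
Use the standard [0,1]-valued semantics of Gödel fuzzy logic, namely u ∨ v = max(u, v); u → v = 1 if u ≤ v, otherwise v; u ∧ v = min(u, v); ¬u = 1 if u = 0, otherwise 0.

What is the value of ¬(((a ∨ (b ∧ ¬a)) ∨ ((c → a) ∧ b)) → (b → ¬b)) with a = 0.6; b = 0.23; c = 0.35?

¬a: Gödel ¬ of 0.6 = 0 (operand ≠ 0)
(b ∧ ¬a) = min(0.23, 0) = 0
(a ∨ (b ∧ ¬a)) = max(0.6, 0) = 0.6
(c → a): 0.35 ≤ 0.6, so result = 1
((c → a) ∧ b) = min(1, 0.23) = 0.23
((a ∨ (b ∧ ¬a)) ∨ ((c → a) ∧ b)) = max(0.6, 0.23) = 0.6
¬b: Gödel ¬ of 0.23 = 0 (operand ≠ 0)
(b → ¬b): 0.23 > 0, so result = 0
(((a ∨ (b ∧ ¬a)) ∨ ((c → a) ∧ b)) → (b → ¬b)): 0.6 > 0, so result = 0
¬(((a ∨ (b ∧ ¬a)) ∨ ((c → a) ∧ b)) → (b → ¬b)): Gödel ¬ of 0 = 1 (operand is 0)

1.00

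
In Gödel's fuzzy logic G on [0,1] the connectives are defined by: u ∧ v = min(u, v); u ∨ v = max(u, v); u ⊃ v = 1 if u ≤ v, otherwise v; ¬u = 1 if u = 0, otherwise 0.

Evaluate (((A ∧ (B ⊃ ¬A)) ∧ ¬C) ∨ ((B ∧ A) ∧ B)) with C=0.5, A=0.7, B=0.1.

¬A: Gödel ¬ of 0.7 = 0 (operand ≠ 0)
(B ⊃ ¬A): 0.1 > 0, so result = 0
(A ∧ (B ⊃ ¬A)) = min(0.7, 0) = 0
¬C: Gödel ¬ of 0.5 = 0 (operand ≠ 0)
((A ∧ (B ⊃ ¬A)) ∧ ¬C) = min(0, 0) = 0
(B ∧ A) = min(0.1, 0.7) = 0.1
((B ∧ A) ∧ B) = min(0.1, 0.1) = 0.1
(((A ∧ (B ⊃ ¬A)) ∧ ¬C) ∨ ((B ∧ A) ∧ B)) = max(0, 0.1) = 0.1

0.10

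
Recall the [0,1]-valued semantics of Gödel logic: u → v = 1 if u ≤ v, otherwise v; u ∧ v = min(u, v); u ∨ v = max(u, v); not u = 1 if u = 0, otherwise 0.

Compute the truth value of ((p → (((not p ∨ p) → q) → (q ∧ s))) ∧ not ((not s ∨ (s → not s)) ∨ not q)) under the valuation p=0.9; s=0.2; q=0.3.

not p: Gödel ¬ of 0.9 = 0 (operand ≠ 0)
(not p ∨ p) = max(0, 0.9) = 0.9
((not p ∨ p) → q): 0.9 > 0.3, so result = 0.3
(q ∧ s) = min(0.3, 0.2) = 0.2
(((not p ∨ p) → q) → (q ∧ s)): 0.3 > 0.2, so result = 0.2
(p → (((not p ∨ p) → q) → (q ∧ s))): 0.9 > 0.2, so result = 0.2
not s: Gödel ¬ of 0.2 = 0 (operand ≠ 0)
not s: Gödel ¬ of 0.2 = 0 (operand ≠ 0)
(s → not s): 0.2 > 0, so result = 0
(not s ∨ (s → not s)) = max(0, 0) = 0
not q: Gödel ¬ of 0.3 = 0 (operand ≠ 0)
((not s ∨ (s → not s)) ∨ not q) = max(0, 0) = 0
not ((not s ∨ (s → not s)) ∨ not q): Gödel ¬ of 0 = 1 (operand is 0)
((p → (((not p ∨ p) → q) → (q ∧ s))) ∧ not ((not s ∨ (s → not s)) ∨ not q)) = min(0.2, 1) = 0.2

0.20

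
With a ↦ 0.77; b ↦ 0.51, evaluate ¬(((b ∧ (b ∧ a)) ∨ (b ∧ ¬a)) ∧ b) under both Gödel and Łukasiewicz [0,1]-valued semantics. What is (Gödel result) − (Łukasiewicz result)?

-0.49

Gödel evaluation:
  (b ∧ a) = min(0.51, 0.77) = 0.51
  (b ∧ (b ∧ a)) = min(0.51, 0.51) = 0.51
  ¬a: Gödel ¬ of 0.77 = 0 (operand ≠ 0)
  (b ∧ ¬a) = min(0.51, 0) = 0
  ((b ∧ (b ∧ a)) ∨ (b ∧ ¬a)) = max(0.51, 0) = 0.51
  (((b ∧ (b ∧ a)) ∨ (b ∧ ¬a)) ∧ b) = min(0.51, 0.51) = 0.51
  ¬(((b ∧ (b ∧ a)) ∨ (b ∧ ¬a)) ∧ b): Gödel ¬ of 0.51 = 0 (operand ≠ 0)
  Gödel value = 0
Łukasiewicz evaluation:
  (b ∧ a) = min(0.51, 0.77) = 0.51
  (b ∧ (b ∧ a)) = min(0.51, 0.51) = 0.51
  ¬a: Łukasiewicz ¬ gives 1 − 0.77 = 0.23
  (b ∧ ¬a) = min(0.51, 0.23) = 0.23
  ((b ∧ (b ∧ a)) ∨ (b ∧ ¬a)) = max(0.51, 0.23) = 0.51
  (((b ∧ (b ∧ a)) ∨ (b ∧ ¬a)) ∧ b) = min(0.51, 0.51) = 0.51
  ¬(((b ∧ (b ∧ a)) ∨ (b ∧ ¬a)) ∧ b): Łukasiewicz ¬ gives 1 − 0.51 = 0.49
  Łukasiewicz value = 0.49
Difference: 0 − 0.49 = -0.49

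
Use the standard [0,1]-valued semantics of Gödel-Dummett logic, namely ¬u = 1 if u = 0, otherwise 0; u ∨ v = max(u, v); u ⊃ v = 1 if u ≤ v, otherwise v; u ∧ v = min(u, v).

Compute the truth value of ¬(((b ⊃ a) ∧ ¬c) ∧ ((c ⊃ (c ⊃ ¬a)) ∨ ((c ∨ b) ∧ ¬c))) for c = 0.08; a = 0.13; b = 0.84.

1.00

(b ⊃ a): 0.84 > 0.13, so result = 0.13
¬c: Gödel ¬ of 0.08 = 0 (operand ≠ 0)
((b ⊃ a) ∧ ¬c) = min(0.13, 0) = 0
¬a: Gödel ¬ of 0.13 = 0 (operand ≠ 0)
(c ⊃ ¬a): 0.08 > 0, so result = 0
(c ⊃ (c ⊃ ¬a)): 0.08 > 0, so result = 0
(c ∨ b) = max(0.08, 0.84) = 0.84
¬c: Gödel ¬ of 0.08 = 0 (operand ≠ 0)
((c ∨ b) ∧ ¬c) = min(0.84, 0) = 0
((c ⊃ (c ⊃ ¬a)) ∨ ((c ∨ b) ∧ ¬c)) = max(0, 0) = 0
(((b ⊃ a) ∧ ¬c) ∧ ((c ⊃ (c ⊃ ¬a)) ∨ ((c ∨ b) ∧ ¬c))) = min(0, 0) = 0
¬(((b ⊃ a) ∧ ¬c) ∧ ((c ⊃ (c ⊃ ¬a)) ∨ ((c ∨ b) ∧ ¬c))): Gödel ¬ of 0 = 1 (operand is 0)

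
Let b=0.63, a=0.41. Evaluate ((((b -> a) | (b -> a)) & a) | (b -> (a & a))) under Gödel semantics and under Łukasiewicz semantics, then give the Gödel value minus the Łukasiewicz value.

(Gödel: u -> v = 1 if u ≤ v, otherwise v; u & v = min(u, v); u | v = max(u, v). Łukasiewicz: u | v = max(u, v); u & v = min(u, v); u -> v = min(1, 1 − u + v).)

-0.37

Gödel evaluation:
  (b -> a): 0.63 > 0.41, so result = 0.41
  (b -> a): 0.63 > 0.41, so result = 0.41
  ((b -> a) | (b -> a)) = max(0.41, 0.41) = 0.41
  (((b -> a) | (b -> a)) & a) = min(0.41, 0.41) = 0.41
  (a & a) = min(0.41, 0.41) = 0.41
  (b -> (a & a)): 0.63 > 0.41, so result = 0.41
  ((((b -> a) | (b -> a)) & a) | (b -> (a & a))) = max(0.41, 0.41) = 0.41
  Gödel value = 0.41
Łukasiewicz evaluation:
  (b -> a): min(1, 1 − 0.63 + 0.41) = 0.78
  (b -> a): min(1, 1 − 0.63 + 0.41) = 0.78
  ((b -> a) | (b -> a)) = max(0.78, 0.78) = 0.78
  (((b -> a) | (b -> a)) & a) = min(0.78, 0.41) = 0.41
  (a & a) = min(0.41, 0.41) = 0.41
  (b -> (a & a)): min(1, 1 − 0.63 + 0.41) = 0.78
  ((((b -> a) | (b -> a)) & a) | (b -> (a & a))) = max(0.41, 0.78) = 0.78
  Łukasiewicz value = 0.78
Difference: 0.41 − 0.78 = -0.37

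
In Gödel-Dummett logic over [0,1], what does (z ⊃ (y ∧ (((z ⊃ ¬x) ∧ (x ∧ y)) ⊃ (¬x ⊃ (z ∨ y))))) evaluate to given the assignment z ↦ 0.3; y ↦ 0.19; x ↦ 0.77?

¬x: Gödel ¬ of 0.77 = 0 (operand ≠ 0)
(z ⊃ ¬x): 0.3 > 0, so result = 0
(x ∧ y) = min(0.77, 0.19) = 0.19
((z ⊃ ¬x) ∧ (x ∧ y)) = min(0, 0.19) = 0
¬x: Gödel ¬ of 0.77 = 0 (operand ≠ 0)
(z ∨ y) = max(0.3, 0.19) = 0.3
(¬x ⊃ (z ∨ y)): 0 ≤ 0.3, so result = 1
(((z ⊃ ¬x) ∧ (x ∧ y)) ⊃ (¬x ⊃ (z ∨ y))): 0 ≤ 1, so result = 1
(y ∧ (((z ⊃ ¬x) ∧ (x ∧ y)) ⊃ (¬x ⊃ (z ∨ y)))) = min(0.19, 1) = 0.19
(z ⊃ (y ∧ (((z ⊃ ¬x) ∧ (x ∧ y)) ⊃ (¬x ⊃ (z ∨ y))))): 0.3 > 0.19, so result = 0.19

0.19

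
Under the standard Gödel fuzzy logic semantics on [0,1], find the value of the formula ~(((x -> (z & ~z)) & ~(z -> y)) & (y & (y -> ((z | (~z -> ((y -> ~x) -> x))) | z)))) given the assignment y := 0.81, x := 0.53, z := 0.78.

1.00

~z: Gödel ¬ of 0.78 = 0 (operand ≠ 0)
(z & ~z) = min(0.78, 0) = 0
(x -> (z & ~z)): 0.53 > 0, so result = 0
(z -> y): 0.78 ≤ 0.81, so result = 1
~(z -> y): Gödel ¬ of 1 = 0 (operand ≠ 0)
((x -> (z & ~z)) & ~(z -> y)) = min(0, 0) = 0
~z: Gödel ¬ of 0.78 = 0 (operand ≠ 0)
~x: Gödel ¬ of 0.53 = 0 (operand ≠ 0)
(y -> ~x): 0.81 > 0, so result = 0
((y -> ~x) -> x): 0 ≤ 0.53, so result = 1
(~z -> ((y -> ~x) -> x)): 0 ≤ 1, so result = 1
(z | (~z -> ((y -> ~x) -> x))) = max(0.78, 1) = 1
((z | (~z -> ((y -> ~x) -> x))) | z) = max(1, 0.78) = 1
(y -> ((z | (~z -> ((y -> ~x) -> x))) | z)): 0.81 ≤ 1, so result = 1
(y & (y -> ((z | (~z -> ((y -> ~x) -> x))) | z))) = min(0.81, 1) = 0.81
(((x -> (z & ~z)) & ~(z -> y)) & (y & (y -> ((z | (~z -> ((y -> ~x) -> x))) | z)))) = min(0, 0.81) = 0
~(((x -> (z & ~z)) & ~(z -> y)) & (y & (y -> ((z | (~z -> ((y -> ~x) -> x))) | z)))): Gödel ¬ of 0 = 1 (operand is 0)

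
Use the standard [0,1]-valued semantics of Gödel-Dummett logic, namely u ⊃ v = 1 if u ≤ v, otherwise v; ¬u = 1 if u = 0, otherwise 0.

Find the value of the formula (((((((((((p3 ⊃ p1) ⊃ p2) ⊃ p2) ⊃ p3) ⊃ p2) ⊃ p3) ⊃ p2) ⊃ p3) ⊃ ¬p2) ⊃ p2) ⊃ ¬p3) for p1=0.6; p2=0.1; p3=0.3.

0.00

(p3 ⊃ p1): 0.3 ≤ 0.6, so result = 1
((p3 ⊃ p1) ⊃ p2): 1 > 0.1, so result = 0.1
(((p3 ⊃ p1) ⊃ p2) ⊃ p2): 0.1 ≤ 0.1, so result = 1
((((p3 ⊃ p1) ⊃ p2) ⊃ p2) ⊃ p3): 1 > 0.3, so result = 0.3
(((((p3 ⊃ p1) ⊃ p2) ⊃ p2) ⊃ p3) ⊃ p2): 0.3 > 0.1, so result = 0.1
((((((p3 ⊃ p1) ⊃ p2) ⊃ p2) ⊃ p3) ⊃ p2) ⊃ p3): 0.1 ≤ 0.3, so result = 1
(((((((p3 ⊃ p1) ⊃ p2) ⊃ p2) ⊃ p3) ⊃ p2) ⊃ p3) ⊃ p2): 1 > 0.1, so result = 0.1
((((((((p3 ⊃ p1) ⊃ p2) ⊃ p2) ⊃ p3) ⊃ p2) ⊃ p3) ⊃ p2) ⊃ p3): 0.1 ≤ 0.3, so result = 1
¬p2: Gödel ¬ of 0.1 = 0 (operand ≠ 0)
(((((((((p3 ⊃ p1) ⊃ p2) ⊃ p2) ⊃ p3) ⊃ p2) ⊃ p3) ⊃ p2) ⊃ p3) ⊃ ¬p2): 1 > 0, so result = 0
((((((((((p3 ⊃ p1) ⊃ p2) ⊃ p2) ⊃ p3) ⊃ p2) ⊃ p3) ⊃ p2) ⊃ p3) ⊃ ¬p2) ⊃ p2): 0 ≤ 0.1, so result = 1
¬p3: Gödel ¬ of 0.3 = 0 (operand ≠ 0)
(((((((((((p3 ⊃ p1) ⊃ p2) ⊃ p2) ⊃ p3) ⊃ p2) ⊃ p3) ⊃ p2) ⊃ p3) ⊃ ¬p2) ⊃ p2) ⊃ ¬p3): 1 > 0, so result = 0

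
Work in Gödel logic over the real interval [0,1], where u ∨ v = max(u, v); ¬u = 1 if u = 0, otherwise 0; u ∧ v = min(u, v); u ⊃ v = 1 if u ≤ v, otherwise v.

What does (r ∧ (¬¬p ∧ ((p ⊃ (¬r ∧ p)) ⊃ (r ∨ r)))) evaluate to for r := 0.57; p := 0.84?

¬p: Gödel ¬ of 0.84 = 0 (operand ≠ 0)
¬¬p: Gödel ¬ of 0 = 1 (operand is 0)
¬r: Gödel ¬ of 0.57 = 0 (operand ≠ 0)
(¬r ∧ p) = min(0, 0.84) = 0
(p ⊃ (¬r ∧ p)): 0.84 > 0, so result = 0
(r ∨ r) = max(0.57, 0.57) = 0.57
((p ⊃ (¬r ∧ p)) ⊃ (r ∨ r)): 0 ≤ 0.57, so result = 1
(¬¬p ∧ ((p ⊃ (¬r ∧ p)) ⊃ (r ∨ r))) = min(1, 1) = 1
(r ∧ (¬¬p ∧ ((p ⊃ (¬r ∧ p)) ⊃ (r ∨ r)))) = min(0.57, 1) = 0.57

0.57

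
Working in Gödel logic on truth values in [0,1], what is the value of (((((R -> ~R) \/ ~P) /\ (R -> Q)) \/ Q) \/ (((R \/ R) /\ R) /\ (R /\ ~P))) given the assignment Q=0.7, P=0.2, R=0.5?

~R: Gödel ¬ of 0.5 = 0 (operand ≠ 0)
(R -> ~R): 0.5 > 0, so result = 0
~P: Gödel ¬ of 0.2 = 0 (operand ≠ 0)
((R -> ~R) \/ ~P) = max(0, 0) = 0
(R -> Q): 0.5 ≤ 0.7, so result = 1
(((R -> ~R) \/ ~P) /\ (R -> Q)) = min(0, 1) = 0
((((R -> ~R) \/ ~P) /\ (R -> Q)) \/ Q) = max(0, 0.7) = 0.7
(R \/ R) = max(0.5, 0.5) = 0.5
((R \/ R) /\ R) = min(0.5, 0.5) = 0.5
~P: Gödel ¬ of 0.2 = 0 (operand ≠ 0)
(R /\ ~P) = min(0.5, 0) = 0
(((R \/ R) /\ R) /\ (R /\ ~P)) = min(0.5, 0) = 0
(((((R -> ~R) \/ ~P) /\ (R -> Q)) \/ Q) \/ (((R \/ R) /\ R) /\ (R /\ ~P))) = max(0.7, 0) = 0.7

0.70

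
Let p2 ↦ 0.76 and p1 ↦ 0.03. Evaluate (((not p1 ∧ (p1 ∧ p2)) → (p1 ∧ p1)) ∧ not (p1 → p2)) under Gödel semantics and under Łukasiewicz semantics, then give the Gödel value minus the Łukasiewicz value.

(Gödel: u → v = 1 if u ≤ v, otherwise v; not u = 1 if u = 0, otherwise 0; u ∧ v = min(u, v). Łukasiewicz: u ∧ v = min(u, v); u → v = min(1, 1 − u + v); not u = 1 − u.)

Gödel evaluation:
  not p1: Gödel ¬ of 0.03 = 0 (operand ≠ 0)
  (p1 ∧ p2) = min(0.03, 0.76) = 0.03
  (not p1 ∧ (p1 ∧ p2)) = min(0, 0.03) = 0
  (p1 ∧ p1) = min(0.03, 0.03) = 0.03
  ((not p1 ∧ (p1 ∧ p2)) → (p1 ∧ p1)): 0 ≤ 0.03, so result = 1
  (p1 → p2): 0.03 ≤ 0.76, so result = 1
  not (p1 → p2): Gödel ¬ of 1 = 0 (operand ≠ 0)
  (((not p1 ∧ (p1 ∧ p2)) → (p1 ∧ p1)) ∧ not (p1 → p2)) = min(1, 0) = 0
  Gödel value = 0
Łukasiewicz evaluation:
  not p1: Łukasiewicz ¬ gives 1 − 0.03 = 0.97
  (p1 ∧ p2) = min(0.03, 0.76) = 0.03
  (not p1 ∧ (p1 ∧ p2)) = min(0.97, 0.03) = 0.03
  (p1 ∧ p1) = min(0.03, 0.03) = 0.03
  ((not p1 ∧ (p1 ∧ p2)) → (p1 ∧ p1)): min(1, 1 − 0.03 + 0.03) = 1
  (p1 → p2): min(1, 1 − 0.03 + 0.76) = 1
  not (p1 → p2): Łukasiewicz ¬ gives 1 − 1 = 0
  (((not p1 ∧ (p1 ∧ p2)) → (p1 ∧ p1)) ∧ not (p1 → p2)) = min(1, 0) = 0
  Łukasiewicz value = 0
Difference: 0 − 0 = 0.00

0.00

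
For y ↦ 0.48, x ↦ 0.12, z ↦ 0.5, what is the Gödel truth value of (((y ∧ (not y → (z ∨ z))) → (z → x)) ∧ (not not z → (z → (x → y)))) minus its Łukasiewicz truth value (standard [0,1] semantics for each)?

-0.88

Gödel evaluation:
  not y: Gödel ¬ of 0.48 = 0 (operand ≠ 0)
  (z ∨ z) = max(0.5, 0.5) = 0.5
  (not y → (z ∨ z)): 0 ≤ 0.5, so result = 1
  (y ∧ (not y → (z ∨ z))) = min(0.48, 1) = 0.48
  (z → x): 0.5 > 0.12, so result = 0.12
  ((y ∧ (not y → (z ∨ z))) → (z → x)): 0.48 > 0.12, so result = 0.12
  not z: Gödel ¬ of 0.5 = 0 (operand ≠ 0)
  not not z: Gödel ¬ of 0 = 1 (operand is 0)
  (x → y): 0.12 ≤ 0.48, so result = 1
  (z → (x → y)): 0.5 ≤ 1, so result = 1
  (not not z → (z → (x → y))): 1 ≤ 1, so result = 1
  (((y ∧ (not y → (z ∨ z))) → (z → x)) ∧ (not not z → (z → (x → y)))) = min(0.12, 1) = 0.12
  Gödel value = 0.12
Łukasiewicz evaluation:
  not y: Łukasiewicz ¬ gives 1 − 0.48 = 0.52
  (z ∨ z) = max(0.5, 0.5) = 0.5
  (not y → (z ∨ z)): min(1, 1 − 0.52 + 0.5) = 0.98
  (y ∧ (not y → (z ∨ z))) = min(0.48, 0.98) = 0.48
  (z → x): min(1, 1 − 0.5 + 0.12) = 0.62
  ((y ∧ (not y → (z ∨ z))) → (z → x)): min(1, 1 − 0.48 + 0.62) = 1
  not z: Łukasiewicz ¬ gives 1 − 0.5 = 0.5
  not not z: Łukasiewicz ¬ gives 1 − 0.5 = 0.5
  (x → y): min(1, 1 − 0.12 + 0.48) = 1
  (z → (x → y)): min(1, 1 − 0.5 + 1) = 1
  (not not z → (z → (x → y))): min(1, 1 − 0.5 + 1) = 1
  (((y ∧ (not y → (z ∨ z))) → (z → x)) ∧ (not not z → (z → (x → y)))) = min(1, 1) = 1
  Łukasiewicz value = 1
Difference: 0.12 − 1 = -0.88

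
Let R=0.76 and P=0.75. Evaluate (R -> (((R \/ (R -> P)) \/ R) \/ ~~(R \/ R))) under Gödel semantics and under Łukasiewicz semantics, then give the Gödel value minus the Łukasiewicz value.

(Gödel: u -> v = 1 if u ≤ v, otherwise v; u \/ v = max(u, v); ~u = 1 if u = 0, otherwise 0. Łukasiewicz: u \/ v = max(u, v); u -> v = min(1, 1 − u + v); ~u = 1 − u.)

0.00

Gödel evaluation:
  (R -> P): 0.76 > 0.75, so result = 0.75
  (R \/ (R -> P)) = max(0.76, 0.75) = 0.76
  ((R \/ (R -> P)) \/ R) = max(0.76, 0.76) = 0.76
  (R \/ R) = max(0.76, 0.76) = 0.76
  ~(R \/ R): Gödel ¬ of 0.76 = 0 (operand ≠ 0)
  ~~(R \/ R): Gödel ¬ of 0 = 1 (operand is 0)
  (((R \/ (R -> P)) \/ R) \/ ~~(R \/ R)) = max(0.76, 1) = 1
  (R -> (((R \/ (R -> P)) \/ R) \/ ~~(R \/ R))): 0.76 ≤ 1, so result = 1
  Gödel value = 1
Łukasiewicz evaluation:
  (R -> P): min(1, 1 − 0.76 + 0.75) = 0.99
  (R \/ (R -> P)) = max(0.76, 0.99) = 0.99
  ((R \/ (R -> P)) \/ R) = max(0.99, 0.76) = 0.99
  (R \/ R) = max(0.76, 0.76) = 0.76
  ~(R \/ R): Łukasiewicz ¬ gives 1 − 0.76 = 0.24
  ~~(R \/ R): Łukasiewicz ¬ gives 1 − 0.24 = 0.76
  (((R \/ (R -> P)) \/ R) \/ ~~(R \/ R)) = max(0.99, 0.76) = 0.99
  (R -> (((R \/ (R -> P)) \/ R) \/ ~~(R \/ R))): min(1, 1 − 0.76 + 0.99) = 1
  Łukasiewicz value = 1
Difference: 1 − 1 = 0.00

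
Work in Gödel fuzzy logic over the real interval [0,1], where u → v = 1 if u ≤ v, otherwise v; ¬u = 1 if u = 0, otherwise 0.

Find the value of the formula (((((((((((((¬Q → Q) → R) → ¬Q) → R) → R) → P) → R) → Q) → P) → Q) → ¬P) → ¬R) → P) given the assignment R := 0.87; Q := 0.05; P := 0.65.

0.65

¬Q: Gödel ¬ of 0.05 = 0 (operand ≠ 0)
(¬Q → Q): 0 ≤ 0.05, so result = 1
((¬Q → Q) → R): 1 > 0.87, so result = 0.87
¬Q: Gödel ¬ of 0.05 = 0 (operand ≠ 0)
(((¬Q → Q) → R) → ¬Q): 0.87 > 0, so result = 0
((((¬Q → Q) → R) → ¬Q) → R): 0 ≤ 0.87, so result = 1
(((((¬Q → Q) → R) → ¬Q) → R) → R): 1 > 0.87, so result = 0.87
((((((¬Q → Q) → R) → ¬Q) → R) → R) → P): 0.87 > 0.65, so result = 0.65
(((((((¬Q → Q) → R) → ¬Q) → R) → R) → P) → R): 0.65 ≤ 0.87, so result = 1
((((((((¬Q → Q) → R) → ¬Q) → R) → R) → P) → R) → Q): 1 > 0.05, so result = 0.05
(((((((((¬Q → Q) → R) → ¬Q) → R) → R) → P) → R) → Q) → P): 0.05 ≤ 0.65, so result = 1
((((((((((¬Q → Q) → R) → ¬Q) → R) → R) → P) → R) → Q) → P) → Q): 1 > 0.05, so result = 0.05
¬P: Gödel ¬ of 0.65 = 0 (operand ≠ 0)
(((((((((((¬Q → Q) → R) → ¬Q) → R) → R) → P) → R) → Q) → P) → Q) → ¬P): 0.05 > 0, so result = 0
¬R: Gödel ¬ of 0.87 = 0 (operand ≠ 0)
((((((((((((¬Q → Q) → R) → ¬Q) → R) → R) → P) → R) → Q) → P) → Q) → ¬P) → ¬R): 0 ≤ 0, so result = 1
(((((((((((((¬Q → Q) → R) → ¬Q) → R) → R) → P) → R) → Q) → P) → Q) → ¬P) → ¬R) → P): 1 > 0.65, so result = 0.65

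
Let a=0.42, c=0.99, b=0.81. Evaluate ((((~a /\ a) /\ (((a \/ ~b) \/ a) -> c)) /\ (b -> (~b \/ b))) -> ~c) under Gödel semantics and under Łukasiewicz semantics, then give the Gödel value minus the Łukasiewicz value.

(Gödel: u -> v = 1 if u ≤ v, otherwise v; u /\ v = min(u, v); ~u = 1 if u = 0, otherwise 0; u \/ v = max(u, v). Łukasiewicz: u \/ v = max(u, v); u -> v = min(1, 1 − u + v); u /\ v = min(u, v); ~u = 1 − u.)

Gödel evaluation:
  ~a: Gödel ¬ of 0.42 = 0 (operand ≠ 0)
  (~a /\ a) = min(0, 0.42) = 0
  ~b: Gödel ¬ of 0.81 = 0 (operand ≠ 0)
  (a \/ ~b) = max(0.42, 0) = 0.42
  ((a \/ ~b) \/ a) = max(0.42, 0.42) = 0.42
  (((a \/ ~b) \/ a) -> c): 0.42 ≤ 0.99, so result = 1
  ((~a /\ a) /\ (((a \/ ~b) \/ a) -> c)) = min(0, 1) = 0
  ~b: Gödel ¬ of 0.81 = 0 (operand ≠ 0)
  (~b \/ b) = max(0, 0.81) = 0.81
  (b -> (~b \/ b)): 0.81 ≤ 0.81, so result = 1
  (((~a /\ a) /\ (((a \/ ~b) \/ a) -> c)) /\ (b -> (~b \/ b))) = min(0, 1) = 0
  ~c: Gödel ¬ of 0.99 = 0 (operand ≠ 0)
  ((((~a /\ a) /\ (((a \/ ~b) \/ a) -> c)) /\ (b -> (~b \/ b))) -> ~c): 0 ≤ 0, so result = 1
  Gödel value = 1
Łukasiewicz evaluation:
  ~a: Łukasiewicz ¬ gives 1 − 0.42 = 0.58
  (~a /\ a) = min(0.58, 0.42) = 0.42
  ~b: Łukasiewicz ¬ gives 1 − 0.81 = 0.19
  (a \/ ~b) = max(0.42, 0.19) = 0.42
  ((a \/ ~b) \/ a) = max(0.42, 0.42) = 0.42
  (((a \/ ~b) \/ a) -> c): min(1, 1 − 0.42 + 0.99) = 1
  ((~a /\ a) /\ (((a \/ ~b) \/ a) -> c)) = min(0.42, 1) = 0.42
  ~b: Łukasiewicz ¬ gives 1 − 0.81 = 0.19
  (~b \/ b) = max(0.19, 0.81) = 0.81
  (b -> (~b \/ b)): min(1, 1 − 0.81 + 0.81) = 1
  (((~a /\ a) /\ (((a \/ ~b) \/ a) -> c)) /\ (b -> (~b \/ b))) = min(0.42, 1) = 0.42
  ~c: Łukasiewicz ¬ gives 1 − 0.99 = 0.01
  ((((~a /\ a) /\ (((a \/ ~b) \/ a) -> c)) /\ (b -> (~b \/ b))) -> ~c): min(1, 1 − 0.42 + 0.01) = 0.59
  Łukasiewicz value = 0.59
Difference: 1 − 0.59 = 0.41

0.41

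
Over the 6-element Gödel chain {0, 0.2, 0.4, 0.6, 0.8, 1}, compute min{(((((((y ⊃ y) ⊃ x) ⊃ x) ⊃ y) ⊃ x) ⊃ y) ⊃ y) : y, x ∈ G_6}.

The minimum is attained at y = 0.2, x = 0:
  (y ⊃ y): 0.2 ≤ 0.2, so result = 1
  ((y ⊃ y) ⊃ x): 1 > 0, so result = 0
  (((y ⊃ y) ⊃ x) ⊃ x): 0 ≤ 0, so result = 1
  ((((y ⊃ y) ⊃ x) ⊃ x) ⊃ y): 1 > 0.2, so result = 0.2
  (((((y ⊃ y) ⊃ x) ⊃ x) ⊃ y) ⊃ x): 0.2 > 0, so result = 0
  ((((((y ⊃ y) ⊃ x) ⊃ x) ⊃ y) ⊃ x) ⊃ y): 0 ≤ 0.2, so result = 1
  (((((((y ⊃ y) ⊃ x) ⊃ x) ⊃ y) ⊃ x) ⊃ y) ⊃ y): 1 > 0.2, so result = 0.2
Checking all 36 assignments confirms none give a value below 0.20.

0.20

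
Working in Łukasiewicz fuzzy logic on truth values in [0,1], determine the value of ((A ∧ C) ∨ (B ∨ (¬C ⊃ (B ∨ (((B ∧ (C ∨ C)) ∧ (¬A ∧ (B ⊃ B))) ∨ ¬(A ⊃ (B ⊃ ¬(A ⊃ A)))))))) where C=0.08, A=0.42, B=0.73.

(A ∧ C) = min(0.42, 0.08) = 0.08
¬C: Łukasiewicz ¬ gives 1 − 0.08 = 0.92
(C ∨ C) = max(0.08, 0.08) = 0.08
(B ∧ (C ∨ C)) = min(0.73, 0.08) = 0.08
¬A: Łukasiewicz ¬ gives 1 − 0.42 = 0.58
(B ⊃ B): min(1, 1 − 0.73 + 0.73) = 1
(¬A ∧ (B ⊃ B)) = min(0.58, 1) = 0.58
((B ∧ (C ∨ C)) ∧ (¬A ∧ (B ⊃ B))) = min(0.08, 0.58) = 0.08
(A ⊃ A): min(1, 1 − 0.42 + 0.42) = 1
¬(A ⊃ A): Łukasiewicz ¬ gives 1 − 1 = 0
(B ⊃ ¬(A ⊃ A)): min(1, 1 − 0.73 + 0) = 0.27
(A ⊃ (B ⊃ ¬(A ⊃ A))): min(1, 1 − 0.42 + 0.27) = 0.85
¬(A ⊃ (B ⊃ ¬(A ⊃ A))): Łukasiewicz ¬ gives 1 − 0.85 = 0.15
(((B ∧ (C ∨ C)) ∧ (¬A ∧ (B ⊃ B))) ∨ ¬(A ⊃ (B ⊃ ¬(A ⊃ A)))) = max(0.08, 0.15) = 0.15
(B ∨ (((B ∧ (C ∨ C)) ∧ (¬A ∧ (B ⊃ B))) ∨ ¬(A ⊃ (B ⊃ ¬(A ⊃ A))))) = max(0.73, 0.15) = 0.73
(¬C ⊃ (B ∨ (((B ∧ (C ∨ C)) ∧ (¬A ∧ (B ⊃ B))) ∨ ¬(A ⊃ (B ⊃ ¬(A ⊃ A)))))): min(1, 1 − 0.92 + 0.73) = 0.81
(B ∨ (¬C ⊃ (B ∨ (((B ∧ (C ∨ C)) ∧ (¬A ∧ (B ⊃ B))) ∨ ¬(A ⊃ (B ⊃ ¬(A ⊃ A))))))) = max(0.73, 0.81) = 0.81
((A ∧ C) ∨ (B ∨ (¬C ⊃ (B ∨ (((B ∧ (C ∨ C)) ∧ (¬A ∧ (B ⊃ B))) ∨ ¬(A ⊃ (B ⊃ ¬(A ⊃ A)))))))) = max(0.08, 0.81) = 0.81

0.81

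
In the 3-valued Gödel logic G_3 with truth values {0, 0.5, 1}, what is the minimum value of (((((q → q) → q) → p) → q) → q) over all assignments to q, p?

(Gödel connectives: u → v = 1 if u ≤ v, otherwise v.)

0.50

The minimum is attained at q = 0.5, p = 0:
  (q → q): 0.5 ≤ 0.5, so result = 1
  ((q → q) → q): 1 > 0.5, so result = 0.5
  (((q → q) → q) → p): 0.5 > 0, so result = 0
  ((((q → q) → q) → p) → q): 0 ≤ 0.5, so result = 1
  (((((q → q) → q) → p) → q) → q): 1 > 0.5, so result = 0.5
Checking all 9 assignments confirms none give a value below 0.50.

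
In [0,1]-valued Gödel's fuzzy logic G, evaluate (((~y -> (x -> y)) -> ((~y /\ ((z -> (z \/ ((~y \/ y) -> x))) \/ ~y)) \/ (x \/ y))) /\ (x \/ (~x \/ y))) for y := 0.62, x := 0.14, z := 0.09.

~y: Gödel ¬ of 0.62 = 0 (operand ≠ 0)
(x -> y): 0.14 ≤ 0.62, so result = 1
(~y -> (x -> y)): 0 ≤ 1, so result = 1
~y: Gödel ¬ of 0.62 = 0 (operand ≠ 0)
~y: Gödel ¬ of 0.62 = 0 (operand ≠ 0)
(~y \/ y) = max(0, 0.62) = 0.62
((~y \/ y) -> x): 0.62 > 0.14, so result = 0.14
(z \/ ((~y \/ y) -> x)) = max(0.09, 0.14) = 0.14
(z -> (z \/ ((~y \/ y) -> x))): 0.09 ≤ 0.14, so result = 1
~y: Gödel ¬ of 0.62 = 0 (operand ≠ 0)
((z -> (z \/ ((~y \/ y) -> x))) \/ ~y) = max(1, 0) = 1
(~y /\ ((z -> (z \/ ((~y \/ y) -> x))) \/ ~y)) = min(0, 1) = 0
(x \/ y) = max(0.14, 0.62) = 0.62
((~y /\ ((z -> (z \/ ((~y \/ y) -> x))) \/ ~y)) \/ (x \/ y)) = max(0, 0.62) = 0.62
((~y -> (x -> y)) -> ((~y /\ ((z -> (z \/ ((~y \/ y) -> x))) \/ ~y)) \/ (x \/ y))): 1 > 0.62, so result = 0.62
~x: Gödel ¬ of 0.14 = 0 (operand ≠ 0)
(~x \/ y) = max(0, 0.62) = 0.62
(x \/ (~x \/ y)) = max(0.14, 0.62) = 0.62
(((~y -> (x -> y)) -> ((~y /\ ((z -> (z \/ ((~y \/ y) -> x))) \/ ~y)) \/ (x \/ y))) /\ (x \/ (~x \/ y))) = min(0.62, 0.62) = 0.62

0.62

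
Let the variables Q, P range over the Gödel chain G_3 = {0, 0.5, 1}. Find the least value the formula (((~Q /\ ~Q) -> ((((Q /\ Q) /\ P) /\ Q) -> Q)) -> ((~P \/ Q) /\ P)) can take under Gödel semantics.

The minimum is attained at Q = 0, P = 0:
  ~Q: Gödel ¬ of 0 = 1 (operand is 0)
  ~Q: Gödel ¬ of 0 = 1 (operand is 0)
  (~Q /\ ~Q) = min(1, 1) = 1
  (Q /\ Q) = min(0, 0) = 0
  ((Q /\ Q) /\ P) = min(0, 0) = 0
  (((Q /\ Q) /\ P) /\ Q) = min(0, 0) = 0
  ((((Q /\ Q) /\ P) /\ Q) -> Q): 0 ≤ 0, so result = 1
  ((~Q /\ ~Q) -> ((((Q /\ Q) /\ P) /\ Q) -> Q)): 1 ≤ 1, so result = 1
  ~P: Gödel ¬ of 0 = 1 (operand is 0)
  (~P \/ Q) = max(1, 0) = 1
  ((~P \/ Q) /\ P) = min(1, 0) = 0
  (((~Q /\ ~Q) -> ((((Q /\ Q) /\ P) /\ Q) -> Q)) -> ((~P \/ Q) /\ P)): 1 > 0, so result = 0
Checking all 9 assignments confirms none give a value below 0.00.

0.00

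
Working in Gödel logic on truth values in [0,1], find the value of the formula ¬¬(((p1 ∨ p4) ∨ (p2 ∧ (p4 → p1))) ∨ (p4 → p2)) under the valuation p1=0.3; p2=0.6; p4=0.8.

(p1 ∨ p4) = max(0.3, 0.8) = 0.8
(p4 → p1): 0.8 > 0.3, so result = 0.3
(p2 ∧ (p4 → p1)) = min(0.6, 0.3) = 0.3
((p1 ∨ p4) ∨ (p2 ∧ (p4 → p1))) = max(0.8, 0.3) = 0.8
(p4 → p2): 0.8 > 0.6, so result = 0.6
(((p1 ∨ p4) ∨ (p2 ∧ (p4 → p1))) ∨ (p4 → p2)) = max(0.8, 0.6) = 0.8
¬(((p1 ∨ p4) ∨ (p2 ∧ (p4 → p1))) ∨ (p4 → p2)): Gödel ¬ of 0.8 = 0 (operand ≠ 0)
¬¬(((p1 ∨ p4) ∨ (p2 ∧ (p4 → p1))) ∨ (p4 → p2)): Gödel ¬ of 0 = 1 (operand is 0)

1.00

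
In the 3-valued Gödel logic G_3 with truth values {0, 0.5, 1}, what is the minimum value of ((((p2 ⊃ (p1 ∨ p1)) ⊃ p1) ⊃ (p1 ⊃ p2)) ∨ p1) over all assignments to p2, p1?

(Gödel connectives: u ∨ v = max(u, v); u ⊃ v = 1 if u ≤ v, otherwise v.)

0.50

The minimum is attained at p2 = 0, p1 = 0.5:
  (p1 ∨ p1) = max(0.5, 0.5) = 0.5
  (p2 ⊃ (p1 ∨ p1)): 0 ≤ 0.5, so result = 1
  ((p2 ⊃ (p1 ∨ p1)) ⊃ p1): 1 > 0.5, so result = 0.5
  (p1 ⊃ p2): 0.5 > 0, so result = 0
  (((p2 ⊃ (p1 ∨ p1)) ⊃ p1) ⊃ (p1 ⊃ p2)): 0.5 > 0, so result = 0
  ((((p2 ⊃ (p1 ∨ p1)) ⊃ p1) ⊃ (p1 ⊃ p2)) ∨ p1) = max(0, 0.5) = 0.5
Checking all 9 assignments confirms none give a value below 0.50.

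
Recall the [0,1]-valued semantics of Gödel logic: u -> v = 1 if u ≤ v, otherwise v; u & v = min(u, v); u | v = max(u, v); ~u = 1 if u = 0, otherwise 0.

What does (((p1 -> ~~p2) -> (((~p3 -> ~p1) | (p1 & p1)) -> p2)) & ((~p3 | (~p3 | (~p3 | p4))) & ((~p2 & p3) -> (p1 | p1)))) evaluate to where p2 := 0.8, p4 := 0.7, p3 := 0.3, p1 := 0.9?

~p2: Gödel ¬ of 0.8 = 0 (operand ≠ 0)
~~p2: Gödel ¬ of 0 = 1 (operand is 0)
(p1 -> ~~p2): 0.9 ≤ 1, so result = 1
~p3: Gödel ¬ of 0.3 = 0 (operand ≠ 0)
~p1: Gödel ¬ of 0.9 = 0 (operand ≠ 0)
(~p3 -> ~p1): 0 ≤ 0, so result = 1
(p1 & p1) = min(0.9, 0.9) = 0.9
((~p3 -> ~p1) | (p1 & p1)) = max(1, 0.9) = 1
(((~p3 -> ~p1) | (p1 & p1)) -> p2): 1 > 0.8, so result = 0.8
((p1 -> ~~p2) -> (((~p3 -> ~p1) | (p1 & p1)) -> p2)): 1 > 0.8, so result = 0.8
~p3: Gödel ¬ of 0.3 = 0 (operand ≠ 0)
~p3: Gödel ¬ of 0.3 = 0 (operand ≠ 0)
~p3: Gödel ¬ of 0.3 = 0 (operand ≠ 0)
(~p3 | p4) = max(0, 0.7) = 0.7
(~p3 | (~p3 | p4)) = max(0, 0.7) = 0.7
(~p3 | (~p3 | (~p3 | p4))) = max(0, 0.7) = 0.7
~p2: Gödel ¬ of 0.8 = 0 (operand ≠ 0)
(~p2 & p3) = min(0, 0.3) = 0
(p1 | p1) = max(0.9, 0.9) = 0.9
((~p2 & p3) -> (p1 | p1)): 0 ≤ 0.9, so result = 1
((~p3 | (~p3 | (~p3 | p4))) & ((~p2 & p3) -> (p1 | p1))) = min(0.7, 1) = 0.7
(((p1 -> ~~p2) -> (((~p3 -> ~p1) | (p1 & p1)) -> p2)) & ((~p3 | (~p3 | (~p3 | p4))) & ((~p2 & p3) -> (p1 | p1)))) = min(0.8, 0.7) = 0.7

0.70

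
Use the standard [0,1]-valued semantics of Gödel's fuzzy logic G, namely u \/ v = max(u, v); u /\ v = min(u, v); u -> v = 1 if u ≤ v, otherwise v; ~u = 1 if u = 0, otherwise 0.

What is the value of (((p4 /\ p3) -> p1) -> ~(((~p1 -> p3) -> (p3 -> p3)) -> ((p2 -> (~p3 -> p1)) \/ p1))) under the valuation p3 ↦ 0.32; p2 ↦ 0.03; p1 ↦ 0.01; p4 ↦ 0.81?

(p4 /\ p3) = min(0.81, 0.32) = 0.32
((p4 /\ p3) -> p1): 0.32 > 0.01, so result = 0.01
~p1: Gödel ¬ of 0.01 = 0 (operand ≠ 0)
(~p1 -> p3): 0 ≤ 0.32, so result = 1
(p3 -> p3): 0.32 ≤ 0.32, so result = 1
((~p1 -> p3) -> (p3 -> p3)): 1 ≤ 1, so result = 1
~p3: Gödel ¬ of 0.32 = 0 (operand ≠ 0)
(~p3 -> p1): 0 ≤ 0.01, so result = 1
(p2 -> (~p3 -> p1)): 0.03 ≤ 1, so result = 1
((p2 -> (~p3 -> p1)) \/ p1) = max(1, 0.01) = 1
(((~p1 -> p3) -> (p3 -> p3)) -> ((p2 -> (~p3 -> p1)) \/ p1)): 1 ≤ 1, so result = 1
~(((~p1 -> p3) -> (p3 -> p3)) -> ((p2 -> (~p3 -> p1)) \/ p1)): Gödel ¬ of 1 = 0 (operand ≠ 0)
(((p4 /\ p3) -> p1) -> ~(((~p1 -> p3) -> (p3 -> p3)) -> ((p2 -> (~p3 -> p1)) \/ p1))): 0.01 > 0, so result = 0

0.00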